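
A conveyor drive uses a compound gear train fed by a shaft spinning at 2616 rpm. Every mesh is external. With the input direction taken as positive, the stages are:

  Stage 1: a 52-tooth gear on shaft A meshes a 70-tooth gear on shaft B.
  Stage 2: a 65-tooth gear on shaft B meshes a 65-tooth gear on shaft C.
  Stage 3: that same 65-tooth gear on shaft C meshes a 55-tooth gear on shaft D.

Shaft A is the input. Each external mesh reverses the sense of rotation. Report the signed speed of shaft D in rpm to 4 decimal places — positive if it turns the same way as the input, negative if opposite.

-2296.6442 rpm (opposite to input, |ω| = 2296.6442 rpm)

Stage 1 [52T→70T]: ω = 2616.0000×52/70 = 1943.3143 rpm, dir flips to −; running = −1943.3143
Stage 2 [65T→65T]: ω = 1943.3143×65/65 = 1943.3143 rpm, dir flips to +; running = +1943.3143
Stage 3 [65T→55T]: ω = 1943.3143×65/55 = 2296.6442 rpm, dir flips to −; running = −2296.6442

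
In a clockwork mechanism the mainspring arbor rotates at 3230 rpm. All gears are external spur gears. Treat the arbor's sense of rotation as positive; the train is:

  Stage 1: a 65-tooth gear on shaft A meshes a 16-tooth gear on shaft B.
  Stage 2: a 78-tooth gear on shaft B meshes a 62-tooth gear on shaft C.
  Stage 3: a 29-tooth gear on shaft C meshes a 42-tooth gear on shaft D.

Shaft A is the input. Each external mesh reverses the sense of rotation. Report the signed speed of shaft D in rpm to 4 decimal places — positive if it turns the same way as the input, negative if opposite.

Stage 1 [65T→16T]: ω = 3230.0000×65/16 = 13121.8750 rpm, dir flips to −; running = −13121.8750
Stage 2 [78T→62T]: ω = 13121.8750×78/62 = 16508.1653 rpm, dir flips to +; running = +16508.1653
Stage 3 [29T→42T]: ω = 16508.1653×29/42 = 11398.4951 rpm, dir flips to −; running = −11398.4951

-11398.4951 rpm (opposite to input, |ω| = 11398.4951 rpm)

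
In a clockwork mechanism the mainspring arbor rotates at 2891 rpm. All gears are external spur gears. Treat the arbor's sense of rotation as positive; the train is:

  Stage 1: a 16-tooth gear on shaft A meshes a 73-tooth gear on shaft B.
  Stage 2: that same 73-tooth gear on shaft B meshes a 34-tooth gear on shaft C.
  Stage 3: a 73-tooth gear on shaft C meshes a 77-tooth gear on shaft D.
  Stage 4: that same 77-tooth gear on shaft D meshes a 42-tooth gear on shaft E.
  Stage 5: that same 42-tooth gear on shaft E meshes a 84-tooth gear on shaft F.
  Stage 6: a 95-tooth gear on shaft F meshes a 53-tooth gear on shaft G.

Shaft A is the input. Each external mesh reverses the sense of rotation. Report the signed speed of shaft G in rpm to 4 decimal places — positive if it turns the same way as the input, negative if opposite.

+2119.2416 rpm (same as input, |ω| = 2119.2416 rpm)

Stage 1 [16T→73T]: ω = 2891.0000×16/73 = 633.6438 rpm, dir flips to −; running = −633.6438
Stage 2 [73T→34T]: ω = 633.6438×73/34 = 1360.4706 rpm, dir flips to +; running = +1360.4706
Stage 3 [73T→77T]: ω = 1360.4706×73/77 = 1289.7968 rpm, dir flips to −; running = −1289.7968
Stage 4 [77T→42T]: ω = 1289.7968×77/42 = 2364.6275 rpm, dir flips to +; running = +2364.6275
Stage 5 [42T→84T]: ω = 2364.6275×42/84 = 1182.3137 rpm, dir flips to −; running = −1182.3137
Stage 6 [95T→53T]: ω = 1182.3137×95/53 = 2119.2416 rpm, dir flips to +; running = +2119.2416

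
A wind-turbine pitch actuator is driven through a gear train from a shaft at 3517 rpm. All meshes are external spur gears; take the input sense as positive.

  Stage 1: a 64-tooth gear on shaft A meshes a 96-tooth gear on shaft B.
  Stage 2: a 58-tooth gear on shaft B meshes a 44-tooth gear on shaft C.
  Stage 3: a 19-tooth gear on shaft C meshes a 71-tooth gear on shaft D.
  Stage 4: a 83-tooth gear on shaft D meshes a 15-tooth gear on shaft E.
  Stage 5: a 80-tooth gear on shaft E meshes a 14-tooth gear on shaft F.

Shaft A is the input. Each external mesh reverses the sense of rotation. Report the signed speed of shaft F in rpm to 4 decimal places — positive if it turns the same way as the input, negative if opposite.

-26151.7324 rpm (opposite to input, |ω| = 26151.7324 rpm)

Stage 1 [64T→96T]: ω = 3517.0000×64/96 = 2344.6667 rpm, dir flips to −; running = −2344.6667
Stage 2 [58T→44T]: ω = 2344.6667×58/44 = 3090.6970 rpm, dir flips to +; running = +3090.6970
Stage 3 [19T→71T]: ω = 3090.6970×19/71 = 827.0879 rpm, dir flips to −; running = −827.0879
Stage 4 [83T→15T]: ω = 827.0879×83/15 = 4576.5532 rpm, dir flips to +; running = +4576.5532
Stage 5 [80T→14T]: ω = 4576.5532×80/14 = 26151.7324 rpm, dir flips to −; running = −26151.7324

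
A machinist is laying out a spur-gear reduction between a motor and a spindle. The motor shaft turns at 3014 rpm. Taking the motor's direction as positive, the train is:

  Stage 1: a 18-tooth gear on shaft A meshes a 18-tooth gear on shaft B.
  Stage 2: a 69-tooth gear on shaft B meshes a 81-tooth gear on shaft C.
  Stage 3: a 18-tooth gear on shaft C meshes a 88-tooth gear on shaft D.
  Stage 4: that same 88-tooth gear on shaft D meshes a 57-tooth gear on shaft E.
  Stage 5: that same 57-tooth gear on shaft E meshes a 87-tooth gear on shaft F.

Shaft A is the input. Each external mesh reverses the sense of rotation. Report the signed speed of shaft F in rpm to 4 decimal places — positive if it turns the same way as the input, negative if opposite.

Stage 1 [18T→18T]: ω = 3014.0000×18/18 = 3014.0000 rpm, dir flips to −; running = −3014.0000
Stage 2 [69T→81T]: ω = 3014.0000×69/81 = 2567.4815 rpm, dir flips to +; running = +2567.4815
Stage 3 [18T→88T]: ω = 2567.4815×18/88 = 525.1667 rpm, dir flips to −; running = −525.1667
Stage 4 [88T→57T]: ω = 525.1667×88/57 = 810.7836 rpm, dir flips to +; running = +810.7836
Stage 5 [57T→87T]: ω = 810.7836×57/87 = 531.2031 rpm, dir flips to −; running = −531.2031

-531.2031 rpm (opposite to input, |ω| = 531.2031 rpm)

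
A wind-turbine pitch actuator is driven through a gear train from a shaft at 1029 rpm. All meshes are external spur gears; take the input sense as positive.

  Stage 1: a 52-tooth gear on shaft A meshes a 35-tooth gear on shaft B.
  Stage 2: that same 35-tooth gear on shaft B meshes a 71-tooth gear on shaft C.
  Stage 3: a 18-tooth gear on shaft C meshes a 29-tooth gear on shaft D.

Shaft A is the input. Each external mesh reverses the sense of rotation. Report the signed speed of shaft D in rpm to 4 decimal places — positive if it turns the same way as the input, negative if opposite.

-467.7727 rpm (opposite to input, |ω| = 467.7727 rpm)

Stage 1 [52T→35T]: ω = 1029.0000×52/35 = 1528.8000 rpm, dir flips to −; running = −1528.8000
Stage 2 [35T→71T]: ω = 1528.8000×35/71 = 753.6338 rpm, dir flips to +; running = +753.6338
Stage 3 [18T→29T]: ω = 753.6338×18/29 = 467.7727 rpm, dir flips to −; running = −467.7727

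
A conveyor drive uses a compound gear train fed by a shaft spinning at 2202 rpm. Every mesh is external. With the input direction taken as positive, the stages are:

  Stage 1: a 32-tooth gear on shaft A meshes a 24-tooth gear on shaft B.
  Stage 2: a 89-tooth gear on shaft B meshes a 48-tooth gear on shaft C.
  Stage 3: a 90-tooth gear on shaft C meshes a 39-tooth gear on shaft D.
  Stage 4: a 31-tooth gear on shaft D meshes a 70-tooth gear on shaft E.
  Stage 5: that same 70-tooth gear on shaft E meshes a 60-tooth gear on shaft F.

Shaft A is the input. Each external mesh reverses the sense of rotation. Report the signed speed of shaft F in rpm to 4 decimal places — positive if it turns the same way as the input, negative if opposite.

Stage 1 [32T→24T]: ω = 2202.0000×32/24 = 2936.0000 rpm, dir flips to −; running = −2936.0000
Stage 2 [89T→48T]: ω = 2936.0000×89/48 = 5443.8333 rpm, dir flips to +; running = +5443.8333
Stage 3 [90T→39T]: ω = 5443.8333×90/39 = 12562.6923 rpm, dir flips to −; running = −12562.6923
Stage 4 [31T→70T]: ω = 12562.6923×31/70 = 5563.4780 rpm, dir flips to +; running = +5563.4780
Stage 5 [70T→60T]: ω = 5563.4780×70/60 = 6490.7244 rpm, dir flips to −; running = −6490.7244

-6490.7244 rpm (opposite to input, |ω| = 6490.7244 rpm)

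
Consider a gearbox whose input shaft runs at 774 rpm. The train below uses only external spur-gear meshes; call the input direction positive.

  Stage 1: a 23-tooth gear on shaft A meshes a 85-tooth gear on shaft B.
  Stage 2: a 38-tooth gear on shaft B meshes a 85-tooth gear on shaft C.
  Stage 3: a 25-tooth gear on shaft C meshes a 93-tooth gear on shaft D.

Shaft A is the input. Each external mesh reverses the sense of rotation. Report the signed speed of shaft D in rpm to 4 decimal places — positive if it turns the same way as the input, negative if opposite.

-25.1693 rpm (opposite to input, |ω| = 25.1693 rpm)

Stage 1 [23T→85T]: ω = 774.0000×23/85 = 209.4353 rpm, dir flips to −; running = −209.4353
Stage 2 [38T→85T]: ω = 209.4353×38/85 = 93.6299 rpm, dir flips to +; running = +93.6299
Stage 3 [25T→93T]: ω = 93.6299×25/93 = 25.1693 rpm, dir flips to −; running = −25.1693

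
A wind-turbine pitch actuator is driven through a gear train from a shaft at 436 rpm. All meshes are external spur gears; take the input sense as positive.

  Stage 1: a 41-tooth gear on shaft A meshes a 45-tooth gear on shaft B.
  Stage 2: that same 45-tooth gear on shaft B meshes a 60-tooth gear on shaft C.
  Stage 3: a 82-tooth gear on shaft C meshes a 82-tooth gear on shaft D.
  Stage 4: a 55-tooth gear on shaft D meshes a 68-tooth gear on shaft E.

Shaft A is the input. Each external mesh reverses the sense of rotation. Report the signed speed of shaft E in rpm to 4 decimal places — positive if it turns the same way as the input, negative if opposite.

+240.9755 rpm (same as input, |ω| = 240.9755 rpm)

Stage 1 [41T→45T]: ω = 436.0000×41/45 = 397.2444 rpm, dir flips to −; running = −397.2444
Stage 2 [45T→60T]: ω = 397.2444×45/60 = 297.9333 rpm, dir flips to +; running = +297.9333
Stage 3 [82T→82T]: ω = 297.9333×82/82 = 297.9333 rpm, dir flips to −; running = −297.9333
Stage 4 [55T→68T]: ω = 297.9333×55/68 = 240.9755 rpm, dir flips to +; running = +240.9755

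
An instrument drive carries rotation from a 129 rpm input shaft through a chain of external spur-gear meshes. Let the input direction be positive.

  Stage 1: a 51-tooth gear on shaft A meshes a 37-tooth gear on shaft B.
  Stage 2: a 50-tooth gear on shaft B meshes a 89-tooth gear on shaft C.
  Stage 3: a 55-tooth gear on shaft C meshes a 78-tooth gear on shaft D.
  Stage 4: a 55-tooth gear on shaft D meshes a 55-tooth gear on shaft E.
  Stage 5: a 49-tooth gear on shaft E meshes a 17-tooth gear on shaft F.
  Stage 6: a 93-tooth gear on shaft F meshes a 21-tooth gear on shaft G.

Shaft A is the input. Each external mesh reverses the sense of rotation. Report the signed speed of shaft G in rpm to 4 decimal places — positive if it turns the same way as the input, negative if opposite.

+899.1188 rpm (same as input, |ω| = 899.1188 rpm)

Stage 1 [51T→37T]: ω = 129.0000×51/37 = 177.8108 rpm, dir flips to −; running = −177.8108
Stage 2 [50T→89T]: ω = 177.8108×50/89 = 99.8937 rpm, dir flips to +; running = +99.8937
Stage 3 [55T→78T]: ω = 99.8937×55/78 = 70.4379 rpm, dir flips to −; running = −70.4379
Stage 4 [55T→55T]: ω = 70.4379×55/55 = 70.4379 rpm, dir flips to +; running = +70.4379
Stage 5 [49T→17T]: ω = 70.4379×49/17 = 203.0268 rpm, dir flips to −; running = −203.0268
Stage 6 [93T→21T]: ω = 203.0268×93/21 = 899.1188 rpm, dir flips to +; running = +899.1188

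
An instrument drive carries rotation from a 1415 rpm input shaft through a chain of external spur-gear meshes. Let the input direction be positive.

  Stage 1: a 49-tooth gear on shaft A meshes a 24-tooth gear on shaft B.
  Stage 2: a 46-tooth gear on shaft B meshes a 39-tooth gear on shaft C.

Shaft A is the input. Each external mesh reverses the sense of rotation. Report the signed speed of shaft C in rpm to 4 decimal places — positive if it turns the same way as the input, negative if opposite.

+3407.4893 rpm (same as input, |ω| = 3407.4893 rpm)

Stage 1 [49T→24T]: ω = 1415.0000×49/24 = 2888.9583 rpm, dir flips to −; running = −2888.9583
Stage 2 [46T→39T]: ω = 2888.9583×46/39 = 3407.4893 rpm, dir flips to +; running = +3407.4893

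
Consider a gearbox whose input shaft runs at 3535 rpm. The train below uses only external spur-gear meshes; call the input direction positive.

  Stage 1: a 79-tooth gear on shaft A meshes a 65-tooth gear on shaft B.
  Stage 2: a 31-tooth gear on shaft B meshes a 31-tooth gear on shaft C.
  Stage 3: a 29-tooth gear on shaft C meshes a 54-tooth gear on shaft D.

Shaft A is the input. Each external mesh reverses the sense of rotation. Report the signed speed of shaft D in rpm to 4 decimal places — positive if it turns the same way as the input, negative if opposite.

-2307.3177 rpm (opposite to input, |ω| = 2307.3177 rpm)

Stage 1 [79T→65T]: ω = 3535.0000×79/65 = 4296.3846 rpm, dir flips to −; running = −4296.3846
Stage 2 [31T→31T]: ω = 4296.3846×31/31 = 4296.3846 rpm, dir flips to +; running = +4296.3846
Stage 3 [29T→54T]: ω = 4296.3846×29/54 = 2307.3177 rpm, dir flips to −; running = −2307.3177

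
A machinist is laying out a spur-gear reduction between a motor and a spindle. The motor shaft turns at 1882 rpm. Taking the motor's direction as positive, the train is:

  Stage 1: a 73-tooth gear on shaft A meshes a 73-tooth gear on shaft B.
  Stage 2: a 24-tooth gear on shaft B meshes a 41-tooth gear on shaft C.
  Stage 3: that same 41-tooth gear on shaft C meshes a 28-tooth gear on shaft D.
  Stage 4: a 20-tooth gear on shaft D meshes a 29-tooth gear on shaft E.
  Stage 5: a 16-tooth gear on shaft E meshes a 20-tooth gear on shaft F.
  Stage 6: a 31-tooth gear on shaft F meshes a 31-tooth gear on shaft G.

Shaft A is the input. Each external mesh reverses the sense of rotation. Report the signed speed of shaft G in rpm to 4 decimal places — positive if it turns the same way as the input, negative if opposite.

Stage 1 [73T→73T]: ω = 1882.0000×73/73 = 1882.0000 rpm, dir flips to −; running = −1882.0000
Stage 2 [24T→41T]: ω = 1882.0000×24/41 = 1101.6585 rpm, dir flips to +; running = +1101.6585
Stage 3 [41T→28T]: ω = 1101.6585×41/28 = 1613.1429 rpm, dir flips to −; running = −1613.1429
Stage 4 [20T→29T]: ω = 1613.1429×20/29 = 1112.5123 rpm, dir flips to +; running = +1112.5123
Stage 5 [16T→20T]: ω = 1112.5123×16/20 = 890.0099 rpm, dir flips to −; running = −890.0099
Stage 6 [31T→31T]: ω = 890.0099×31/31 = 890.0099 rpm, dir flips to +; running = +890.0099

+890.0099 rpm (same as input, |ω| = 890.0099 rpm)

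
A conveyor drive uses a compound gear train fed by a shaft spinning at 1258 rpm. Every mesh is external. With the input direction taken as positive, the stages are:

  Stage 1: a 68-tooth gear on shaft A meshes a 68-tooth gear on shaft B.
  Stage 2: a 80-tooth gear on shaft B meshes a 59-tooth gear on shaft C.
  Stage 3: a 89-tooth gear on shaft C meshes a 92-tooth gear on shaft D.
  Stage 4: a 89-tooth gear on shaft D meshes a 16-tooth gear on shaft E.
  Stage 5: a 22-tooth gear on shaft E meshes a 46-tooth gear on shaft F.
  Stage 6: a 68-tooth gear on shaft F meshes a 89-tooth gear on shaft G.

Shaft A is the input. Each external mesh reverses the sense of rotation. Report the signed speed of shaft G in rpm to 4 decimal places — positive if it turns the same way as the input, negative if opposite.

+3354.0889 rpm (same as input, |ω| = 3354.0889 rpm)

Stage 1 [68T→68T]: ω = 1258.0000×68/68 = 1258.0000 rpm, dir flips to −; running = −1258.0000
Stage 2 [80T→59T]: ω = 1258.0000×80/59 = 1705.7627 rpm, dir flips to +; running = +1705.7627
Stage 3 [89T→92T]: ω = 1705.7627×89/92 = 1650.1400 rpm, dir flips to −; running = −1650.1400
Stage 4 [89T→16T]: ω = 1650.1400×89/16 = 9178.9038 rpm, dir flips to +; running = +9178.9038
Stage 5 [22T→46T]: ω = 9178.9038×22/46 = 4389.9105 rpm, dir flips to −; running = −4389.9105
Stage 6 [68T→89T]: ω = 4389.9105×68/89 = 3354.0889 rpm, dir flips to +; running = +3354.0889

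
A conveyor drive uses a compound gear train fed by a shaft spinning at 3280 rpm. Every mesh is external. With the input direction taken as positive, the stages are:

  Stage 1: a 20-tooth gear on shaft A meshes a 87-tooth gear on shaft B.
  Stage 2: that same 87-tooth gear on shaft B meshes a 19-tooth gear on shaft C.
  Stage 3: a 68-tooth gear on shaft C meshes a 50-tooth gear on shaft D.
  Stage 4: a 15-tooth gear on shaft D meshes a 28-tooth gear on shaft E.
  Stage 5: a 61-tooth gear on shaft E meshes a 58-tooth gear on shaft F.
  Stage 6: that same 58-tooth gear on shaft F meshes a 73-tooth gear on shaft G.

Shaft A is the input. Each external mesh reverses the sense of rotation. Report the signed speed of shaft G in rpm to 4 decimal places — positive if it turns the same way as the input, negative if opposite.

Stage 1 [20T→87T]: ω = 3280.0000×20/87 = 754.0230 rpm, dir flips to −; running = −754.0230
Stage 2 [87T→19T]: ω = 754.0230×87/19 = 3452.6316 rpm, dir flips to +; running = +3452.6316
Stage 3 [68T→50T]: ω = 3452.6316×68/50 = 4695.5789 rpm, dir flips to −; running = −4695.5789
Stage 4 [15T→28T]: ω = 4695.5789×15/28 = 2515.4887 rpm, dir flips to +; running = +2515.4887
Stage 5 [61T→58T]: ω = 2515.4887×61/58 = 2645.6002 rpm, dir flips to −; running = −2645.6002
Stage 6 [58T→73T]: ω = 2645.6002×58/73 = 2101.9837 rpm, dir flips to +; running = +2101.9837

+2101.9837 rpm (same as input, |ω| = 2101.9837 rpm)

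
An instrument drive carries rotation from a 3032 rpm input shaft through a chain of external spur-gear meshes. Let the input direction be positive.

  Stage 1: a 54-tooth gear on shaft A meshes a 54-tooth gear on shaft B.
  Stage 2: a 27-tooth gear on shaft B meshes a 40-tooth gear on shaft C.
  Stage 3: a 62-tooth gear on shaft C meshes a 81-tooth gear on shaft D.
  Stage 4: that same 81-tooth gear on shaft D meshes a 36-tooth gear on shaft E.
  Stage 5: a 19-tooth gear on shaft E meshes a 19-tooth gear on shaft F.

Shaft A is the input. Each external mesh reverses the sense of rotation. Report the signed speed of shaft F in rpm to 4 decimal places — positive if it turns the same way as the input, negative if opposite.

Stage 1 [54T→54T]: ω = 3032.0000×54/54 = 3032.0000 rpm, dir flips to −; running = −3032.0000
Stage 2 [27T→40T]: ω = 3032.0000×27/40 = 2046.6000 rpm, dir flips to +; running = +2046.6000
Stage 3 [62T→81T]: ω = 2046.6000×62/81 = 1566.5333 rpm, dir flips to −; running = −1566.5333
Stage 4 [81T→36T]: ω = 1566.5333×81/36 = 3524.7000 rpm, dir flips to +; running = +3524.7000
Stage 5 [19T→19T]: ω = 3524.7000×19/19 = 3524.7000 rpm, dir flips to −; running = −3524.7000

-3524.7000 rpm (opposite to input, |ω| = 3524.7000 rpm)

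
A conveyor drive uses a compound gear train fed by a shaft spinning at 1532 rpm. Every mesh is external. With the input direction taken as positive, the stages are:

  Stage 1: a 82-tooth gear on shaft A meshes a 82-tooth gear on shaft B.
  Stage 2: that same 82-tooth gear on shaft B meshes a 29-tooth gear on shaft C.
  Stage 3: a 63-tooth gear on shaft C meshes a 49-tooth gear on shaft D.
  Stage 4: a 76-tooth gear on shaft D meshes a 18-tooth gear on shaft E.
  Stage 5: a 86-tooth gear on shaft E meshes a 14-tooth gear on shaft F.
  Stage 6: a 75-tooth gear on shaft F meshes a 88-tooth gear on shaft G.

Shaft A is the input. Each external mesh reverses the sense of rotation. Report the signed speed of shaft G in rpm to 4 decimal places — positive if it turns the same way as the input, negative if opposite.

Stage 1 [82T→82T]: ω = 1532.0000×82/82 = 1532.0000 rpm, dir flips to −; running = −1532.0000
Stage 2 [82T→29T]: ω = 1532.0000×82/29 = 4331.8621 rpm, dir flips to +; running = +4331.8621
Stage 3 [63T→49T]: ω = 4331.8621×63/49 = 5569.5369 rpm, dir flips to −; running = −5569.5369
Stage 4 [76T→18T]: ω = 5569.5369×76/18 = 23515.8227 rpm, dir flips to +; running = +23515.8227
Stage 5 [86T→14T]: ω = 23515.8227×86/14 = 144454.3392 rpm, dir flips to −; running = −144454.3392
Stage 6 [75T→88T]: ω = 144454.3392×75/88 = 123114.4936 rpm, dir flips to +; running = +123114.4936

+123114.4936 rpm (same as input, |ω| = 123114.4936 rpm)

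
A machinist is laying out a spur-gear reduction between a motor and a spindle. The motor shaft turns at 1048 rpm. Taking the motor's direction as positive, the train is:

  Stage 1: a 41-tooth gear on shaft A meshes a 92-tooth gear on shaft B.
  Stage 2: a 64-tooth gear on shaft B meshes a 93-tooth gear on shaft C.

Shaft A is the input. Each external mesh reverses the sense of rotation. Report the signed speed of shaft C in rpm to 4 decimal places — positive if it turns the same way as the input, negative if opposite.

Stage 1 [41T→92T]: ω = 1048.0000×41/92 = 467.0435 rpm, dir flips to −; running = −467.0435
Stage 2 [64T→93T]: ω = 467.0435×64/93 = 321.4063 rpm, dir flips to +; running = +321.4063

+321.4063 rpm (same as input, |ω| = 321.4063 rpm)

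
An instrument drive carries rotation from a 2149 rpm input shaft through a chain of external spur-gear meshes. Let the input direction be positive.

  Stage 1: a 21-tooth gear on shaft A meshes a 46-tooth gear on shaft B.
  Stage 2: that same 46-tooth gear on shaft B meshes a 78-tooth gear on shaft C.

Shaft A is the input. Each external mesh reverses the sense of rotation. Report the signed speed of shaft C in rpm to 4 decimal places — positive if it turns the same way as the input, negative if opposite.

+578.5769 rpm (same as input, |ω| = 578.5769 rpm)

Stage 1 [21T→46T]: ω = 2149.0000×21/46 = 981.0652 rpm, dir flips to −; running = −981.0652
Stage 2 [46T→78T]: ω = 981.0652×46/78 = 578.5769 rpm, dir flips to +; running = +578.5769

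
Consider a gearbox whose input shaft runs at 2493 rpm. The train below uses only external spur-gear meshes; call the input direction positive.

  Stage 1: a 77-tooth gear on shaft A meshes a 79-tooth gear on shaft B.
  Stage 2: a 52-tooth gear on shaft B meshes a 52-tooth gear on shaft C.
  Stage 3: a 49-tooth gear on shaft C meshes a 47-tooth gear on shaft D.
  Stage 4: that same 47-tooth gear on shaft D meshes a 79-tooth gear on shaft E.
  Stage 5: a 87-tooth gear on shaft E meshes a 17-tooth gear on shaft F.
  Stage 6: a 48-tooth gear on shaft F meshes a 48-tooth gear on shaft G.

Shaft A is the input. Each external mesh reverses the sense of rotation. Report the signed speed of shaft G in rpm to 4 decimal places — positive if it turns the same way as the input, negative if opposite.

+7713.0338 rpm (same as input, |ω| = 7713.0338 rpm)

Stage 1 [77T→79T]: ω = 2493.0000×77/79 = 2429.8861 rpm, dir flips to −; running = −2429.8861
Stage 2 [52T→52T]: ω = 2429.8861×52/52 = 2429.8861 rpm, dir flips to +; running = +2429.8861
Stage 3 [49T→47T]: ω = 2429.8861×49/47 = 2533.2855 rpm, dir flips to −; running = −2533.2855
Stage 4 [47T→79T]: ω = 2533.2855×47/79 = 1507.1445 rpm, dir flips to +; running = +1507.1445
Stage 5 [87T→17T]: ω = 1507.1445×87/17 = 7713.0338 rpm, dir flips to −; running = −7713.0338
Stage 6 [48T→48T]: ω = 7713.0338×48/48 = 7713.0338 rpm, dir flips to +; running = +7713.0338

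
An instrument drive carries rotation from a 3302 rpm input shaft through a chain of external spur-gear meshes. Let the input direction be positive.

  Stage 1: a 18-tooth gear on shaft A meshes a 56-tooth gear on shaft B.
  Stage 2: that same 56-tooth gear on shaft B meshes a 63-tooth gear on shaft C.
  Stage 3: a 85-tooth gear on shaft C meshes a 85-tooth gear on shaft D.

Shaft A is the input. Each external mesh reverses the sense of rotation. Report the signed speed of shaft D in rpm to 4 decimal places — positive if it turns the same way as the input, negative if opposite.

-943.4286 rpm (opposite to input, |ω| = 943.4286 rpm)

Stage 1 [18T→56T]: ω = 3302.0000×18/56 = 1061.3571 rpm, dir flips to −; running = −1061.3571
Stage 2 [56T→63T]: ω = 1061.3571×56/63 = 943.4286 rpm, dir flips to +; running = +943.4286
Stage 3 [85T→85T]: ω = 943.4286×85/85 = 943.4286 rpm, dir flips to −; running = −943.4286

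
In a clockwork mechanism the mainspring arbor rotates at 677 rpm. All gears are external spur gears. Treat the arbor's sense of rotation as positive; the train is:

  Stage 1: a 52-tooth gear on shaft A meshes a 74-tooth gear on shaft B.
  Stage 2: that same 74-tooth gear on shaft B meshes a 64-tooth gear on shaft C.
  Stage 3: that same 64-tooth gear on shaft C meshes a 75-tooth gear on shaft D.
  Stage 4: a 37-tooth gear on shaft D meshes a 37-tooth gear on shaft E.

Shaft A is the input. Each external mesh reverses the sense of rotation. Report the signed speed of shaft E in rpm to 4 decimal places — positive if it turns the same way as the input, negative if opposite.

+469.3867 rpm (same as input, |ω| = 469.3867 rpm)

Stage 1 [52T→74T]: ω = 677.0000×52/74 = 475.7297 rpm, dir flips to −; running = −475.7297
Stage 2 [74T→64T]: ω = 475.7297×74/64 = 550.0625 rpm, dir flips to +; running = +550.0625
Stage 3 [64T→75T]: ω = 550.0625×64/75 = 469.3867 rpm, dir flips to −; running = −469.3867
Stage 4 [37T→37T]: ω = 469.3867×37/37 = 469.3867 rpm, dir flips to +; running = +469.3867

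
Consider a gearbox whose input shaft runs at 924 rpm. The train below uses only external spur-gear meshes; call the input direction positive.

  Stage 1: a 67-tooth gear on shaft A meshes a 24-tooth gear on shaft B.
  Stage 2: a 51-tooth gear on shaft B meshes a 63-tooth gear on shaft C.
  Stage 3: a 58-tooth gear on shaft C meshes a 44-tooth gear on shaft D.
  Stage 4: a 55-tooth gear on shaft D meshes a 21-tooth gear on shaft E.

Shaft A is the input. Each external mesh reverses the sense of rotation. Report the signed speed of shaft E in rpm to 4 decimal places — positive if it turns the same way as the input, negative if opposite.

+7209.1468 rpm (same as input, |ω| = 7209.1468 rpm)

Stage 1 [67T→24T]: ω = 924.0000×67/24 = 2579.5000 rpm, dir flips to −; running = −2579.5000
Stage 2 [51T→63T]: ω = 2579.5000×51/63 = 2088.1667 rpm, dir flips to +; running = +2088.1667
Stage 3 [58T→44T]: ω = 2088.1667×58/44 = 2752.5833 rpm, dir flips to −; running = −2752.5833
Stage 4 [55T→21T]: ω = 2752.5833×55/21 = 7209.1468 rpm, dir flips to +; running = +7209.1468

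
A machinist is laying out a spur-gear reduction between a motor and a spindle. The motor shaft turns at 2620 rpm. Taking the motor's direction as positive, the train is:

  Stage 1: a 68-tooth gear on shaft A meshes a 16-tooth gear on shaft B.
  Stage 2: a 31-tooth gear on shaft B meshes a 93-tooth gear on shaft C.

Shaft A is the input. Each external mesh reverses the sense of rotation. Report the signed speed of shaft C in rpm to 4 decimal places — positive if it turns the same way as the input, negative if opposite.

+3711.6667 rpm (same as input, |ω| = 3711.6667 rpm)

Stage 1 [68T→16T]: ω = 2620.0000×68/16 = 11135.0000 rpm, dir flips to −; running = −11135.0000
Stage 2 [31T→93T]: ω = 11135.0000×31/93 = 3711.6667 rpm, dir flips to +; running = +3711.6667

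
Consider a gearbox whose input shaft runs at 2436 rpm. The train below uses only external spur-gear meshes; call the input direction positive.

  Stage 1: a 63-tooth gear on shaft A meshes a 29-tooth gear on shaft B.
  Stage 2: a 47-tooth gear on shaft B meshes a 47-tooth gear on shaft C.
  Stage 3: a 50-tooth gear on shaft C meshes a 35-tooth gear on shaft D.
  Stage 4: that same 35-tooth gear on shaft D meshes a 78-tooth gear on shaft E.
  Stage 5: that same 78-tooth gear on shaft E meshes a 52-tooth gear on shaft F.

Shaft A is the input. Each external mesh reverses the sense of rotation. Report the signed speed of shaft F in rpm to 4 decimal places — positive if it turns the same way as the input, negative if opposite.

Stage 1 [63T→29T]: ω = 2436.0000×63/29 = 5292.0000 rpm, dir flips to −; running = −5292.0000
Stage 2 [47T→47T]: ω = 5292.0000×47/47 = 5292.0000 rpm, dir flips to +; running = +5292.0000
Stage 3 [50T→35T]: ω = 5292.0000×50/35 = 7560.0000 rpm, dir flips to −; running = −7560.0000
Stage 4 [35T→78T]: ω = 7560.0000×35/78 = 3392.3077 rpm, dir flips to +; running = +3392.3077
Stage 5 [78T→52T]: ω = 3392.3077×78/52 = 5088.4615 rpm, dir flips to −; running = −5088.4615

-5088.4615 rpm (opposite to input, |ω| = 5088.4615 rpm)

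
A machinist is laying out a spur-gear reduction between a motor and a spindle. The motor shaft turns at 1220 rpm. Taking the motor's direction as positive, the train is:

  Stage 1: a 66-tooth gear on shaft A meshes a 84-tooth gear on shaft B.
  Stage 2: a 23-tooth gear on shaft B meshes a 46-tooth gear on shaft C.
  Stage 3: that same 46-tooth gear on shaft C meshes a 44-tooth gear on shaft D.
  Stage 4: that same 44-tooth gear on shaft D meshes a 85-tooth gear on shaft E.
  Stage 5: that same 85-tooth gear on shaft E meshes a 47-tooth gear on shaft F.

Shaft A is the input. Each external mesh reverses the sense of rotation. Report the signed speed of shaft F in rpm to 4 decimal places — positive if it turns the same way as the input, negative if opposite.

Stage 1 [66T→84T]: ω = 1220.0000×66/84 = 958.5714 rpm, dir flips to −; running = −958.5714
Stage 2 [23T→46T]: ω = 958.5714×23/46 = 479.2857 rpm, dir flips to +; running = +479.2857
Stage 3 [46T→44T]: ω = 479.2857×46/44 = 501.0714 rpm, dir flips to −; running = −501.0714
Stage 4 [44T→85T]: ω = 501.0714×44/85 = 259.3782 rpm, dir flips to +; running = +259.3782
Stage 5 [85T→47T]: ω = 259.3782×85/47 = 469.0881 rpm, dir flips to −; running = −469.0881

-469.0881 rpm (opposite to input, |ω| = 469.0881 rpm)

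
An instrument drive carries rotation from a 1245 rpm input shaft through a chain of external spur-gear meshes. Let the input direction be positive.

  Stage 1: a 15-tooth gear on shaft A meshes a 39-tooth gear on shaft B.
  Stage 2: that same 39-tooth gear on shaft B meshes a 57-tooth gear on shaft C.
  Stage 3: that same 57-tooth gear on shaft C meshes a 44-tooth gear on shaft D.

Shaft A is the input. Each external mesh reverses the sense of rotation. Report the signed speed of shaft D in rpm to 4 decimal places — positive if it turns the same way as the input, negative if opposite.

Stage 1 [15T→39T]: ω = 1245.0000×15/39 = 478.8462 rpm, dir flips to −; running = −478.8462
Stage 2 [39T→57T]: ω = 478.8462×39/57 = 327.6316 rpm, dir flips to +; running = +327.6316
Stage 3 [57T→44T]: ω = 327.6316×57/44 = 424.4318 rpm, dir flips to −; running = −424.4318

-424.4318 rpm (opposite to input, |ω| = 424.4318 rpm)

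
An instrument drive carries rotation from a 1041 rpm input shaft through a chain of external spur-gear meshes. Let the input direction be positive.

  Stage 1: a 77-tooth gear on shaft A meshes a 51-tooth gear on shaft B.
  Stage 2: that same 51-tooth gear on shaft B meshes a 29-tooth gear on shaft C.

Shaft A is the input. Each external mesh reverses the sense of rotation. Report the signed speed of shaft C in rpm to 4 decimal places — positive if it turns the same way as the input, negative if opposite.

+2764.0345 rpm (same as input, |ω| = 2764.0345 rpm)

Stage 1 [77T→51T]: ω = 1041.0000×77/51 = 1571.7059 rpm, dir flips to −; running = −1571.7059
Stage 2 [51T→29T]: ω = 1571.7059×51/29 = 2764.0345 rpm, dir flips to +; running = +2764.0345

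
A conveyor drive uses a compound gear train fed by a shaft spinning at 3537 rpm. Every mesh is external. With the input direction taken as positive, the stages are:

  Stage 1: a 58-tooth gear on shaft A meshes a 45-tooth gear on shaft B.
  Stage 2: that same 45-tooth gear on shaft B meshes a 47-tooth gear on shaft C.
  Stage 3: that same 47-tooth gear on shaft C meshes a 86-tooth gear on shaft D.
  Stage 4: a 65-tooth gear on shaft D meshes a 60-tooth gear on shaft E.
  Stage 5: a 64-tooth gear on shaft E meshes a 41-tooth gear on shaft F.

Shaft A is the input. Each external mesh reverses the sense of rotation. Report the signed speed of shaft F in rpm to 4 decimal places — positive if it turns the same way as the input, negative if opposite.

-4033.8786 rpm (opposite to input, |ω| = 4033.8786 rpm)

Stage 1 [58T→45T]: ω = 3537.0000×58/45 = 4558.8000 rpm, dir flips to −; running = −4558.8000
Stage 2 [45T→47T]: ω = 4558.8000×45/47 = 4364.8085 rpm, dir flips to +; running = +4364.8085
Stage 3 [47T→86T]: ω = 4364.8085×47/86 = 2385.4186 rpm, dir flips to −; running = −2385.4186
Stage 4 [65T→60T]: ω = 2385.4186×65/60 = 2584.2035 rpm, dir flips to +; running = +2584.2035
Stage 5 [64T→41T]: ω = 2584.2035×64/41 = 4033.8786 rpm, dir flips to −; running = −4033.8786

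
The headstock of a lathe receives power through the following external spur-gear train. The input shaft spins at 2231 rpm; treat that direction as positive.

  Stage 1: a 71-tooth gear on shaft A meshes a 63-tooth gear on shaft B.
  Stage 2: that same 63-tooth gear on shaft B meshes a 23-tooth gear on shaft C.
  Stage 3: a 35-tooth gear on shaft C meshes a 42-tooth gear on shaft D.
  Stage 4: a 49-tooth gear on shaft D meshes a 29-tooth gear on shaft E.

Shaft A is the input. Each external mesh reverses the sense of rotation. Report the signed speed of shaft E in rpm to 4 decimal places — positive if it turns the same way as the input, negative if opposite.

Stage 1 [71T→63T]: ω = 2231.0000×71/63 = 2514.3016 rpm, dir flips to −; running = −2514.3016
Stage 2 [63T→23T]: ω = 2514.3016×63/23 = 6887.0000 rpm, dir flips to +; running = +6887.0000
Stage 3 [35T→42T]: ω = 6887.0000×35/42 = 5739.1667 rpm, dir flips to −; running = −5739.1667
Stage 4 [49T→29T]: ω = 5739.1667×49/29 = 9697.2126 rpm, dir flips to +; running = +9697.2126

+9697.2126 rpm (same as input, |ω| = 9697.2126 rpm)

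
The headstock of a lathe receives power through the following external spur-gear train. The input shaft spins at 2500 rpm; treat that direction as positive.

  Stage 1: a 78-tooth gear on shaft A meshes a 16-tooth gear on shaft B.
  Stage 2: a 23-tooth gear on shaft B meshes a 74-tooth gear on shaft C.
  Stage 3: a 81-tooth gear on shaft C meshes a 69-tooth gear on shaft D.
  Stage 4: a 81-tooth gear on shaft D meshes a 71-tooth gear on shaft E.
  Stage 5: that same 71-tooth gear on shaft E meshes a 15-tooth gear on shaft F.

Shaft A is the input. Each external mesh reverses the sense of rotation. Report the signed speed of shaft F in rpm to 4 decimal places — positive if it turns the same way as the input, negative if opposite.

Stage 1 [78T→16T]: ω = 2500.0000×78/16 = 12187.5000 rpm, dir flips to −; running = −12187.5000
Stage 2 [23T→74T]: ω = 12187.5000×23/74 = 3788.0068 rpm, dir flips to +; running = +3788.0068
Stage 3 [81T→69T]: ω = 3788.0068×81/69 = 4446.7905 rpm, dir flips to −; running = −4446.7905
Stage 4 [81T→71T]: ω = 4446.7905×81/71 = 5073.0991 rpm, dir flips to +; running = +5073.0991
Stage 5 [71T→15T]: ω = 5073.0991×71/15 = 24012.6689 rpm, dir flips to −; running = −24012.6689

-24012.6689 rpm (opposite to input, |ω| = 24012.6689 rpm)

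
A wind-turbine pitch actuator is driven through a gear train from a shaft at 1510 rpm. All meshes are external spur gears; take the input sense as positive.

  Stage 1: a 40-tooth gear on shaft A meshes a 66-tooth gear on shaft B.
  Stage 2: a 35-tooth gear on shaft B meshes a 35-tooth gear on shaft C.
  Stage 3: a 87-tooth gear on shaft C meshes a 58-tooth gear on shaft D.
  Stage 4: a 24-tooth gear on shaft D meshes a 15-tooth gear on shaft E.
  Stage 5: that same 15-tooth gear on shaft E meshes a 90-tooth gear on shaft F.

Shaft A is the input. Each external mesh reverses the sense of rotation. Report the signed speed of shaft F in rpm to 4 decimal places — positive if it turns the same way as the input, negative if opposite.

Stage 1 [40T→66T]: ω = 1510.0000×40/66 = 915.1515 rpm, dir flips to −; running = −915.1515
Stage 2 [35T→35T]: ω = 915.1515×35/35 = 915.1515 rpm, dir flips to +; running = +915.1515
Stage 3 [87T→58T]: ω = 915.1515×87/58 = 1372.7273 rpm, dir flips to −; running = −1372.7273
Stage 4 [24T→15T]: ω = 1372.7273×24/15 = 2196.3636 rpm, dir flips to +; running = +2196.3636
Stage 5 [15T→90T]: ω = 2196.3636×15/90 = 366.0606 rpm, dir flips to −; running = −366.0606

-366.0606 rpm (opposite to input, |ω| = 366.0606 rpm)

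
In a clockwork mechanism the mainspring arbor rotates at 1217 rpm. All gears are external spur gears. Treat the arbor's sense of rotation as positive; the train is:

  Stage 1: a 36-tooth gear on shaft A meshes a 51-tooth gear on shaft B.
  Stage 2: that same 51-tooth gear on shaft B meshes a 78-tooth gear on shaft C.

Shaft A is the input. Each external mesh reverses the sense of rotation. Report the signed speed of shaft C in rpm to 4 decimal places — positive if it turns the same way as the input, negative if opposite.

+561.6923 rpm (same as input, |ω| = 561.6923 rpm)

Stage 1 [36T→51T]: ω = 1217.0000×36/51 = 859.0588 rpm, dir flips to −; running = −859.0588
Stage 2 [51T→78T]: ω = 859.0588×51/78 = 561.6923 rpm, dir flips to +; running = +561.6923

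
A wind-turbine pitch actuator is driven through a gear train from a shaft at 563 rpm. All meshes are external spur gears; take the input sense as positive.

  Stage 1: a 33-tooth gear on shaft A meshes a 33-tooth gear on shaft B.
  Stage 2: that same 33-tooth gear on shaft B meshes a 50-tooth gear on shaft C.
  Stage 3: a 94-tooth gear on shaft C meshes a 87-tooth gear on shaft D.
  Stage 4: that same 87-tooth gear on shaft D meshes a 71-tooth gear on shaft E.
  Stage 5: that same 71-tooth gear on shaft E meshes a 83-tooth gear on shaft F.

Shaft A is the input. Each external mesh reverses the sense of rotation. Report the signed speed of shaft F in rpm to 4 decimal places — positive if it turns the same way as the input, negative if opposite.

Stage 1 [33T→33T]: ω = 563.0000×33/33 = 563.0000 rpm, dir flips to −; running = −563.0000
Stage 2 [33T→50T]: ω = 563.0000×33/50 = 371.5800 rpm, dir flips to +; running = +371.5800
Stage 3 [94T→87T]: ω = 371.5800×94/87 = 401.4772 rpm, dir flips to −; running = −401.4772
Stage 4 [87T→71T]: ω = 401.4772×87/71 = 491.9510 rpm, dir flips to +; running = +491.9510
Stage 5 [71T→83T]: ω = 491.9510×71/83 = 420.8255 rpm, dir flips to −; running = −420.8255

-420.8255 rpm (opposite to input, |ω| = 420.8255 rpm)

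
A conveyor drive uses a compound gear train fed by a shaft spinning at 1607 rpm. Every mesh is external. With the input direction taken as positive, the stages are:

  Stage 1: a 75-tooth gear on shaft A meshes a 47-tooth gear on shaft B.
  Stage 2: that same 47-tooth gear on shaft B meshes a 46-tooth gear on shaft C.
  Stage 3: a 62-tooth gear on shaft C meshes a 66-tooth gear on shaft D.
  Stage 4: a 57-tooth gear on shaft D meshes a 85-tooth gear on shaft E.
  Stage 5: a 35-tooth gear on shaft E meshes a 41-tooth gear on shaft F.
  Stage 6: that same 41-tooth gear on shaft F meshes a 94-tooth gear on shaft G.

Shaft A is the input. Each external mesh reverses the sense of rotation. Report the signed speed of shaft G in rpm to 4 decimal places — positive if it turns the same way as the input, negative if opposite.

+614.5584 rpm (same as input, |ω| = 614.5584 rpm)

Stage 1 [75T→47T]: ω = 1607.0000×75/47 = 2564.3617 rpm, dir flips to −; running = −2564.3617
Stage 2 [47T→46T]: ω = 2564.3617×47/46 = 2620.1087 rpm, dir flips to +; running = +2620.1087
Stage 3 [62T→66T]: ω = 2620.1087×62/66 = 2461.3142 rpm, dir flips to −; running = −2461.3142
Stage 4 [57T→85T]: ω = 2461.3142×57/85 = 1650.5284 rpm, dir flips to +; running = +1650.5284
Stage 5 [35T→41T]: ω = 1650.5284×35/41 = 1408.9876 rpm, dir flips to −; running = −1408.9876
Stage 6 [41T→94T]: ω = 1408.9876×41/94 = 614.5584 rpm, dir flips to +; running = +614.5584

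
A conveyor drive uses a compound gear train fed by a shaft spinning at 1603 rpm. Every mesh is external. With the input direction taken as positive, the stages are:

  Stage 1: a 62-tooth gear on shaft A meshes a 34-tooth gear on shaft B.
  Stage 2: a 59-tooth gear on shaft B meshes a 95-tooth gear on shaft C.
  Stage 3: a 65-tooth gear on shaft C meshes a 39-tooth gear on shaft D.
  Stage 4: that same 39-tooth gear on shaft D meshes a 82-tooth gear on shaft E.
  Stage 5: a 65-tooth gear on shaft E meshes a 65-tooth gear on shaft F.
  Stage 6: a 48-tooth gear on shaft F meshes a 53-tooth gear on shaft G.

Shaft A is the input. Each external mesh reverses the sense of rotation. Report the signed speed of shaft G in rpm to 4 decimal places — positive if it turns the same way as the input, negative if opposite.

Stage 1 [62T→34T]: ω = 1603.0000×62/34 = 2923.1176 rpm, dir flips to −; running = −2923.1176
Stage 2 [59T→95T]: ω = 2923.1176×59/95 = 1815.4099 rpm, dir flips to +; running = +1815.4099
Stage 3 [65T→39T]: ω = 1815.4099×65/39 = 3025.6832 rpm, dir flips to −; running = −3025.6832
Stage 4 [39T→82T]: ω = 3025.6832×39/82 = 1439.0444 rpm, dir flips to +; running = +1439.0444
Stage 5 [65T→65T]: ω = 1439.0444×65/65 = 1439.0444 rpm, dir flips to −; running = −1439.0444
Stage 6 [48T→53T]: ω = 1439.0444×48/53 = 1303.2855 rpm, dir flips to +; running = +1303.2855

+1303.2855 rpm (same as input, |ω| = 1303.2855 rpm)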